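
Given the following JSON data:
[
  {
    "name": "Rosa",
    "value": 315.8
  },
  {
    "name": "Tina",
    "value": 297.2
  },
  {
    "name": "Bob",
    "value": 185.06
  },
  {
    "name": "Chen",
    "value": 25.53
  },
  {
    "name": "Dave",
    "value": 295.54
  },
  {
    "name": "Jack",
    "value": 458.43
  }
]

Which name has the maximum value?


Comparing values:
  Rosa: 315.8
  Tina: 297.2
  Bob: 185.06
  Chen: 25.53
  Dave: 295.54
  Jack: 458.43
Maximum: Jack (458.43)

ANSWER: Jack


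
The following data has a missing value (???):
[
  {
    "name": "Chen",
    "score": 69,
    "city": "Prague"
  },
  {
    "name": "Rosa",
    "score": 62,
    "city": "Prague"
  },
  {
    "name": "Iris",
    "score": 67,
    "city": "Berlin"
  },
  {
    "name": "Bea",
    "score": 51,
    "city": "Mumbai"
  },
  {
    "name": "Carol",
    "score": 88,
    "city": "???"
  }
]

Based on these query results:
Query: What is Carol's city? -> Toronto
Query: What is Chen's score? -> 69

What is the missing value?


The missing value is Carol's city
From query: Carol's city = Toronto

ANSWER: Toronto


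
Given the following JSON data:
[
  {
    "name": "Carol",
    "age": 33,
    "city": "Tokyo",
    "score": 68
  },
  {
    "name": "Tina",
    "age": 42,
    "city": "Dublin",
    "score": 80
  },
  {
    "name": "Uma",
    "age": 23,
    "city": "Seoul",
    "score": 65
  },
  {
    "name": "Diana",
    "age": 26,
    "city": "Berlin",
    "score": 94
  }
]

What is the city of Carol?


Looking up record where name = Carol
Record index: 0
Field 'city' = Tokyo

ANSWER: Tokyo


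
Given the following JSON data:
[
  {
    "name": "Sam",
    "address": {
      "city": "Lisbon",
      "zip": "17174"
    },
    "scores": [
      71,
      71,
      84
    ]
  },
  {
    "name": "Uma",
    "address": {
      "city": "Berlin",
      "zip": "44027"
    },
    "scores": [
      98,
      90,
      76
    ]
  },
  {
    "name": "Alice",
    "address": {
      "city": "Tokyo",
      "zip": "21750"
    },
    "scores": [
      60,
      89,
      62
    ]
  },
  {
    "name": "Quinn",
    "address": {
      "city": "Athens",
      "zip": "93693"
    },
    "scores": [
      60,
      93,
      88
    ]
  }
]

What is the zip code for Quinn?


Path: records[3].address.zip
Value: 93693

ANSWER: 93693


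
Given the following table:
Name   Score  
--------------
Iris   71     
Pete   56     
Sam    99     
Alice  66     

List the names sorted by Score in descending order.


Sorting by Score (descending):
  Sam: 99
  Iris: 71
  Alice: 66
  Pete: 56


ANSWER: Sam, Iris, Alice, Pete


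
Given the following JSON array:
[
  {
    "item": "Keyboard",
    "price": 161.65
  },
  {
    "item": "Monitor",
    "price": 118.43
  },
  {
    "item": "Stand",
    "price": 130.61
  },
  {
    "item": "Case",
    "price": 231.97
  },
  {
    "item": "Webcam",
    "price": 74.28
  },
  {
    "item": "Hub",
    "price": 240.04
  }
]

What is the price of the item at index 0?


Array index 0 -> Keyboard
price = 161.65

ANSWER: 161.65


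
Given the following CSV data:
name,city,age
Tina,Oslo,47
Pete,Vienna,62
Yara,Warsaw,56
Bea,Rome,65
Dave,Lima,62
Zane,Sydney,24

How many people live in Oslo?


Scanning city column for 'Oslo':
  Row 1: Tina -> MATCH
Total matches: 1

ANSWER: 1


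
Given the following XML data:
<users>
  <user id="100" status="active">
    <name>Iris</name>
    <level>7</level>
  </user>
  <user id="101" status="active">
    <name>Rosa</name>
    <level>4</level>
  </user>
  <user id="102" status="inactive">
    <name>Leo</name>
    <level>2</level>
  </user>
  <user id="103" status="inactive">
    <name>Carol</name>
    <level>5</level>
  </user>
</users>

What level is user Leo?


Finding user: Leo
<level>2</level>

ANSWER: 2


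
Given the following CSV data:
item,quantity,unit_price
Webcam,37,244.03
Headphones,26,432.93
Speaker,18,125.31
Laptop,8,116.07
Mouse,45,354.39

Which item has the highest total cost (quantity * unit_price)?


Computing row totals:
  Webcam: 9029.11
  Headphones: 11256.18
  Speaker: 2255.58
  Laptop: 928.56
  Mouse: 15947.55
Maximum: Mouse (15947.55)

ANSWER: Mouse


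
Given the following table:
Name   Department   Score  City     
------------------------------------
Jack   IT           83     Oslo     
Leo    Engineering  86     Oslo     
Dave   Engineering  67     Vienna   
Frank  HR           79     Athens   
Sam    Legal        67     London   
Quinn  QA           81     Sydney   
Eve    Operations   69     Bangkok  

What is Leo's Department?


Row 2: Leo
Department = Engineering

ANSWER: Engineering


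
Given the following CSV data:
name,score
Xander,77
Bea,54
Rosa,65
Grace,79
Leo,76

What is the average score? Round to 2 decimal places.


Scores: 77, 54, 65, 79, 76
Sum = 351
Count = 5
Average = 351 / 5 = 70.20

ANSWER: 70.20


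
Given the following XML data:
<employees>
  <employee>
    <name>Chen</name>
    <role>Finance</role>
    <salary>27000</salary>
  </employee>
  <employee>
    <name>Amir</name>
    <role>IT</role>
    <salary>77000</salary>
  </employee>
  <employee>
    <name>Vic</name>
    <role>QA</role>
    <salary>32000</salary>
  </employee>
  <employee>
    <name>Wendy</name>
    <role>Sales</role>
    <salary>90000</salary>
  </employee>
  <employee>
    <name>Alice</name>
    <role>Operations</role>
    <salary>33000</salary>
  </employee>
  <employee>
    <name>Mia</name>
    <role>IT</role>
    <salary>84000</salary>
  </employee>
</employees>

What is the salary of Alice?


Searching for <employee> with <name>Alice</name>
Found at position 5
<salary>33000</salary>

ANSWER: 33000


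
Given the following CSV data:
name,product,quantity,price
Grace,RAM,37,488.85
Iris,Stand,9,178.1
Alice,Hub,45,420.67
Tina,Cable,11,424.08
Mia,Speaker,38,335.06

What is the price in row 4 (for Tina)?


Row 4: Tina
Column 'price' = 424.08

ANSWER: 424.08


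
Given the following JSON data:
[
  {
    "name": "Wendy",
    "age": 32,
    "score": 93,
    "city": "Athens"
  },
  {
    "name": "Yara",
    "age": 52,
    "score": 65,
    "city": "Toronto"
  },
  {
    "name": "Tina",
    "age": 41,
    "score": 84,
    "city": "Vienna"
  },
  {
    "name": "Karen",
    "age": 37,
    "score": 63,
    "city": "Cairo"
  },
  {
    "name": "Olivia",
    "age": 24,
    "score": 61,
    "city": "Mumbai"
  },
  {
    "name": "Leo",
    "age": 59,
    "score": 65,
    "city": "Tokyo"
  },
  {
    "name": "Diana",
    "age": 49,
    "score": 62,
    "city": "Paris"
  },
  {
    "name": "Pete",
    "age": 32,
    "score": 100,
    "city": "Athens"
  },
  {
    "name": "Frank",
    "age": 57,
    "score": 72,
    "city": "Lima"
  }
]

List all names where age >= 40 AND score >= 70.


Checking both conditions:
  Wendy (age=32, score=93) -> no
  Yara (age=52, score=65) -> no
  Tina (age=41, score=84) -> YES
  Karen (age=37, score=63) -> no
  Olivia (age=24, score=61) -> no
  Leo (age=59, score=65) -> no
  Diana (age=49, score=62) -> no
  Pete (age=32, score=100) -> no
  Frank (age=57, score=72) -> YES


ANSWER: Tina, Frank


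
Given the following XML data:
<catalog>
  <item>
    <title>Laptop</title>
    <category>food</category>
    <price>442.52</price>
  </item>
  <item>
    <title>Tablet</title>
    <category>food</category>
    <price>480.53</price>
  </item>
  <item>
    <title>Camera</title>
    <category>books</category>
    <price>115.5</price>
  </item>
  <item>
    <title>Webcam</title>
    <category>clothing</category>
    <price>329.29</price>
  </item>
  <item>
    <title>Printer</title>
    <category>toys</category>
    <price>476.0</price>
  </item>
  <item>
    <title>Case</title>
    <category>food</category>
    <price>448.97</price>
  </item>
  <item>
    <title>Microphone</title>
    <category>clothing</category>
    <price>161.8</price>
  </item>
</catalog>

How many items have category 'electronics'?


Scanning <item> elements for <category>electronics</category>:
Count: 0

ANSWER: 0


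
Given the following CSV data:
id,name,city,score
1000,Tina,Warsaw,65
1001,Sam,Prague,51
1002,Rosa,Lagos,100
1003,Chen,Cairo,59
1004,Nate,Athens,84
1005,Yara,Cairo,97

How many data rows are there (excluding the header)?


Counting rows (excluding header):
Header: id,name,city,score
Data rows: 6

ANSWER: 6


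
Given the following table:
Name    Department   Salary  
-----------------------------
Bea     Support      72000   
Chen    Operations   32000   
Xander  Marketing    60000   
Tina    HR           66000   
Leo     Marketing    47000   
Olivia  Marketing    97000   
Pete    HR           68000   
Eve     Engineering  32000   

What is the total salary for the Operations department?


Operations department members:
  Chen: 32000
Total = 32000 = 32000

ANSWER: 32000


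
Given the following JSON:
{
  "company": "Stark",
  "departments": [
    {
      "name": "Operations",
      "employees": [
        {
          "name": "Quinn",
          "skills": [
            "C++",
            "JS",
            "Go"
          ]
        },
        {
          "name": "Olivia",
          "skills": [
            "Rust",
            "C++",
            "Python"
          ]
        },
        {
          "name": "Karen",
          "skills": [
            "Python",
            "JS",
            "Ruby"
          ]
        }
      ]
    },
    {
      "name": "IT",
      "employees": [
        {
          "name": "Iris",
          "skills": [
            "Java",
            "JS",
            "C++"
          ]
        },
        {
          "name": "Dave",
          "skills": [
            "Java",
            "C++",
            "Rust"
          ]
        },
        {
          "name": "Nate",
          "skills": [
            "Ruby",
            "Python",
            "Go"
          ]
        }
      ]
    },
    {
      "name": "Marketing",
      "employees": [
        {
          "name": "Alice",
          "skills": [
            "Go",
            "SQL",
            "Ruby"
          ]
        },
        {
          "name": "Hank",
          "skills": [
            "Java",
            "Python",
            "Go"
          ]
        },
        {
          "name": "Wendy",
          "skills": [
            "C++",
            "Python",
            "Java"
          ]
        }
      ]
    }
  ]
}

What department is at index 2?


Path: departments[2].name
Value: Marketing

ANSWER: Marketing


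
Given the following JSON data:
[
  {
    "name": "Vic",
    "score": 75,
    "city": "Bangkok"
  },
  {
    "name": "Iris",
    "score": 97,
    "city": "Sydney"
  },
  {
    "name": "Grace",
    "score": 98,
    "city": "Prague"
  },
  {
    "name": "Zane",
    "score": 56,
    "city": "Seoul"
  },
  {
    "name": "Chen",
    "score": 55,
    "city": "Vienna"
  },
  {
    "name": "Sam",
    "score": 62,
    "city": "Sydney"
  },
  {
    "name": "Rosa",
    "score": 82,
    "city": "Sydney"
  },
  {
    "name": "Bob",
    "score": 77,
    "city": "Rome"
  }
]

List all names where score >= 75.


Filtering records where score >= 75:
  Vic (score=75) -> YES
  Iris (score=97) -> YES
  Grace (score=98) -> YES
  Zane (score=56) -> no
  Chen (score=55) -> no
  Sam (score=62) -> no
  Rosa (score=82) -> YES
  Bob (score=77) -> YES


ANSWER: Vic, Iris, Grace, Rosa, Bob


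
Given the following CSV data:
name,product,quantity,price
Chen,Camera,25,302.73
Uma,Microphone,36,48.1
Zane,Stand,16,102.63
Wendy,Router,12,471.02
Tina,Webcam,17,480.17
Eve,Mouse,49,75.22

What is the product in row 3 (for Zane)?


Row 3: Zane
Column 'product' = Stand

ANSWER: Stand


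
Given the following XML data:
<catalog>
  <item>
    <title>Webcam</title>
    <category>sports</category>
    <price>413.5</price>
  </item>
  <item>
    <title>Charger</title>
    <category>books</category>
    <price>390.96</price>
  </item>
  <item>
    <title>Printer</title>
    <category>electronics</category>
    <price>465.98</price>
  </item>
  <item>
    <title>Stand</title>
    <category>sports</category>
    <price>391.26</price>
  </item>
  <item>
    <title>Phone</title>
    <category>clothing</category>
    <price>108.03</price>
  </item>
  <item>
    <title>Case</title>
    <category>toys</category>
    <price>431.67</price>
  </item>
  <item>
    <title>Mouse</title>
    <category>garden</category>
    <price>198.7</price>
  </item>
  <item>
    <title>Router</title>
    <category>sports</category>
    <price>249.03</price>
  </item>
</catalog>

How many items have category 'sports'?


Scanning <item> elements for <category>sports</category>:
  Item 1: Webcam -> MATCH
  Item 4: Stand -> MATCH
  Item 8: Router -> MATCH
Count: 3

ANSWER: 3


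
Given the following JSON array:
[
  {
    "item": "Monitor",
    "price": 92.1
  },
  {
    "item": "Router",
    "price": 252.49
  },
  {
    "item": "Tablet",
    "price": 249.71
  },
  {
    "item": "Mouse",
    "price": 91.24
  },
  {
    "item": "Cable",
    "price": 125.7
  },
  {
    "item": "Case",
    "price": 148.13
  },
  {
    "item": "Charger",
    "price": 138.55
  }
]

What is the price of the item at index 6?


Array index 6 -> Charger
price = 138.55

ANSWER: 138.55


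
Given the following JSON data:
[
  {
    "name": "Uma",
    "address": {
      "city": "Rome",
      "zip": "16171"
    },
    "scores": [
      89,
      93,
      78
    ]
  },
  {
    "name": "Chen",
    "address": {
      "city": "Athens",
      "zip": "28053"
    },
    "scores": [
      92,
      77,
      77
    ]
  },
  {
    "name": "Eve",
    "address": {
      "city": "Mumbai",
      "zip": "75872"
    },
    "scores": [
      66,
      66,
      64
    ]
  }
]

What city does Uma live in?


Path: records[0].address.city
Value: Rome

ANSWER: Rome


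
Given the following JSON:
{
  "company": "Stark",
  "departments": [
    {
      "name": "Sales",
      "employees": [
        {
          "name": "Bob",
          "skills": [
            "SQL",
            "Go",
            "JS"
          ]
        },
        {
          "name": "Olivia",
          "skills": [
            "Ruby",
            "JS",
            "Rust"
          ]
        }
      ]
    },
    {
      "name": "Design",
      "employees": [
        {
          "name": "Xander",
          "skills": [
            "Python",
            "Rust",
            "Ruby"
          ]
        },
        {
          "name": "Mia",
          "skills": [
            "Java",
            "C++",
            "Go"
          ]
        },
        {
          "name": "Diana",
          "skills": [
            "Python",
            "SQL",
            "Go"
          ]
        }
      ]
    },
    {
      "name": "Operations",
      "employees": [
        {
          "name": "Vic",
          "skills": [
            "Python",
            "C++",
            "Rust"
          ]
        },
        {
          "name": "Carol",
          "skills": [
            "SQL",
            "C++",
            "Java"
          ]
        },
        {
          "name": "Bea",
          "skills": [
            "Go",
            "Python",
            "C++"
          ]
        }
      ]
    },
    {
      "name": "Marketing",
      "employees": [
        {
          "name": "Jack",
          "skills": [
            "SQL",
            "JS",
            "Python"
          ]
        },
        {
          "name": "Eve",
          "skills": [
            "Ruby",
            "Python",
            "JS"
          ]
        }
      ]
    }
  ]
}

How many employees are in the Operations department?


Path: departments[2].employees
Count: 3

ANSWER: 3


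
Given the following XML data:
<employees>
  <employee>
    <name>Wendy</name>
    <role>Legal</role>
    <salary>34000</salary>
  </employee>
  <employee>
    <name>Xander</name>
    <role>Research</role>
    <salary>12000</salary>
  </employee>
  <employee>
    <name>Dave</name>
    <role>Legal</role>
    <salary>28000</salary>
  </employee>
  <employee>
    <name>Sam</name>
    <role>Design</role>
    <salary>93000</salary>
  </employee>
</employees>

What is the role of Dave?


Searching for <employee> with <name>Dave</name>
Found at position 3
<role>Legal</role>

ANSWER: Legal


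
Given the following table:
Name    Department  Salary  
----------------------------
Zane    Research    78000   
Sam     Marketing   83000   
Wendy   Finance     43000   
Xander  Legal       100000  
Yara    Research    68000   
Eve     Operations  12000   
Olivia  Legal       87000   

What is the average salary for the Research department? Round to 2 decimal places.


Research department members:
  Zane: 78000
  Yara: 68000
Sum = 146000
Count = 2
Average = 146000 / 2 = 73000.00

ANSWER: 73000.00


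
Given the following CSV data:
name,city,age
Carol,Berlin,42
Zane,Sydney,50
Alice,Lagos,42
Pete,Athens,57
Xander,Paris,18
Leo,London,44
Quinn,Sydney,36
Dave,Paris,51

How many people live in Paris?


Scanning city column for 'Paris':
  Row 5: Xander -> MATCH
  Row 8: Dave -> MATCH
Total matches: 2

ANSWER: 2


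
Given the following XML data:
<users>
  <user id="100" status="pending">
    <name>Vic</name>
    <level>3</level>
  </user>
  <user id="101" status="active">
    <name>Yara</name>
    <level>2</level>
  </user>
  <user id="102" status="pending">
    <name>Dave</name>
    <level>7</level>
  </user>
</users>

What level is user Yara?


Finding user: Yara
<level>2</level>

ANSWER: 2


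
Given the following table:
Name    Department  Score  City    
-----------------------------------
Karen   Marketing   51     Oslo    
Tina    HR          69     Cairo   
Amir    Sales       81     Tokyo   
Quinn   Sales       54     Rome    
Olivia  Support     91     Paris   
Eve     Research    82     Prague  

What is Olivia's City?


Row 5: Olivia
City = Paris

ANSWER: Paris


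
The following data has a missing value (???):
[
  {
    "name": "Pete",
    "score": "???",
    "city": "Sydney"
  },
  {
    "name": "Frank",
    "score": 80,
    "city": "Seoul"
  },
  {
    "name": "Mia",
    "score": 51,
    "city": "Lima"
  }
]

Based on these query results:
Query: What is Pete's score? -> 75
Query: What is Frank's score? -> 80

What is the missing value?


The missing value is Pete's score
From query: Pete's score = 75

ANSWER: 75


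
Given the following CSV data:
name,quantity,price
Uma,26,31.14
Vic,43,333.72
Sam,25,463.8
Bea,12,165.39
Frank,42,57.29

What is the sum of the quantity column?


Values in 'quantity' column:
  Row 1: 26
  Row 2: 43
  Row 3: 25
  Row 4: 12
  Row 5: 42
Sum = 26 + 43 + 25 + 12 + 42 = 148

ANSWER: 148


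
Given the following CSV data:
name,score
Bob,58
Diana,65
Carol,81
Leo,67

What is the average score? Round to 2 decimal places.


Scores: 58, 65, 81, 67
Sum = 271
Count = 4
Average = 271 / 4 = 67.75

ANSWER: 67.75


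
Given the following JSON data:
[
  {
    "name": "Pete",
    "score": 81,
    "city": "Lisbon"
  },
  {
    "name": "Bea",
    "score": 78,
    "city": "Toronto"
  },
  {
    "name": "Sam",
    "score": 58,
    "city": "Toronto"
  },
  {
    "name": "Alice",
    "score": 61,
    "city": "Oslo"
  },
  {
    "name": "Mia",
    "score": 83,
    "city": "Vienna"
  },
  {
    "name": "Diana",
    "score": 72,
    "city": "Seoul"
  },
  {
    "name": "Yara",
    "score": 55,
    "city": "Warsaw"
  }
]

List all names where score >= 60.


Filtering records where score >= 60:
  Pete (score=81) -> YES
  Bea (score=78) -> YES
  Sam (score=58) -> no
  Alice (score=61) -> YES
  Mia (score=83) -> YES
  Diana (score=72) -> YES
  Yara (score=55) -> no


ANSWER: Pete, Bea, Alice, Mia, Diana


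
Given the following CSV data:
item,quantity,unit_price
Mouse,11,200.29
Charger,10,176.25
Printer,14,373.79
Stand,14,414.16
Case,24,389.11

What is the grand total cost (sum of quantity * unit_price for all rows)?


Computing row totals:
  Mouse: 11 * 200.29 = 2203.19
  Charger: 10 * 176.25 = 1762.5
  Printer: 14 * 373.79 = 5233.06
  Stand: 14 * 414.16 = 5798.24
  Case: 24 * 389.11 = 9338.64
Grand total = 2203.19 + 1762.5 + 5233.06 + 5798.24 + 9338.64 = 24335.63

ANSWER: 24335.63


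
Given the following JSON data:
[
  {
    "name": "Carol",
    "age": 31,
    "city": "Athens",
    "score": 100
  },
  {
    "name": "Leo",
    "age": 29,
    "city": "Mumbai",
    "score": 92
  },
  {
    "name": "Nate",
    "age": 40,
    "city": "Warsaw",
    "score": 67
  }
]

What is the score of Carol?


Looking up record where name = Carol
Record index: 0
Field 'score' = 100

ANSWER: 100


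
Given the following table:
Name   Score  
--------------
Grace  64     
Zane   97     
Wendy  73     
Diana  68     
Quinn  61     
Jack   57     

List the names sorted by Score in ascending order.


Sorting by Score (ascending):
  Jack: 57
  Quinn: 61
  Grace: 64
  Diana: 68
  Wendy: 73
  Zane: 97


ANSWER: Jack, Quinn, Grace, Diana, Wendy, Zane


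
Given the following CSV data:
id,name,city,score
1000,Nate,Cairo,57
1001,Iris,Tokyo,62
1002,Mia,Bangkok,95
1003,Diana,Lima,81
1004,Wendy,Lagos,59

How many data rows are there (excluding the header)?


Counting rows (excluding header):
Header: id,name,city,score
Data rows: 5

ANSWER: 5


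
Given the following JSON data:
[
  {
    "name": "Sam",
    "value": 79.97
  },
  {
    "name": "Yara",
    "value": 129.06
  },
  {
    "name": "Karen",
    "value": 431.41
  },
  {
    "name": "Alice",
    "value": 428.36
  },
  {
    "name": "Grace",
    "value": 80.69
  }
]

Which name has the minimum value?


Comparing values:
  Sam: 79.97
  Yara: 129.06
  Karen: 431.41
  Alice: 428.36
  Grace: 80.69
Minimum: Sam (79.97)

ANSWER: Sam


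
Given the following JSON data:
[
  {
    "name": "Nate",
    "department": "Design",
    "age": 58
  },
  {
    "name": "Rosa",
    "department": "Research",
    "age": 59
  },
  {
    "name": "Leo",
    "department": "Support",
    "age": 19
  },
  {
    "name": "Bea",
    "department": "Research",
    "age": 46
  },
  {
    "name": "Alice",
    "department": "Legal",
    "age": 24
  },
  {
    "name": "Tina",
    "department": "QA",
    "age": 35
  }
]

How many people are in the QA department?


Scanning records for department = QA
  Record 5: Tina
Count: 1

ANSWER: 1


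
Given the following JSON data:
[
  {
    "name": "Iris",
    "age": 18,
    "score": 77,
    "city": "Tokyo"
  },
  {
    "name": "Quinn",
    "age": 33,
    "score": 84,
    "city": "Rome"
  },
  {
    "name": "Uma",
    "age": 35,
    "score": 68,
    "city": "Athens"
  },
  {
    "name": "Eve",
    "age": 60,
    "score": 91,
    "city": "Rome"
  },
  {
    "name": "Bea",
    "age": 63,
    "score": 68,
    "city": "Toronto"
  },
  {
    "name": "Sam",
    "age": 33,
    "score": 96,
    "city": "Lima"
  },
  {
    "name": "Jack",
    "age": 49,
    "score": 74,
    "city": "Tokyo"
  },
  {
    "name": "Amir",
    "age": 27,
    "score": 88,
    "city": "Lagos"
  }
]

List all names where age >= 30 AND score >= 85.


Checking both conditions:
  Iris (age=18, score=77) -> no
  Quinn (age=33, score=84) -> no
  Uma (age=35, score=68) -> no
  Eve (age=60, score=91) -> YES
  Bea (age=63, score=68) -> no
  Sam (age=33, score=96) -> YES
  Jack (age=49, score=74) -> no
  Amir (age=27, score=88) -> no


ANSWER: Eve, Sam


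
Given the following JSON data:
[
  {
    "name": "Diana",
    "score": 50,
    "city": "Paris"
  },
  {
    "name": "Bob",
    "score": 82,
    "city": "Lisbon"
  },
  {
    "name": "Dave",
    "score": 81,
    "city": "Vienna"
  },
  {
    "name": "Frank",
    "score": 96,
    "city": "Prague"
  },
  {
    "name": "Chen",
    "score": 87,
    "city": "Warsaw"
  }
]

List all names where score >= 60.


Filtering records where score >= 60:
  Diana (score=50) -> no
  Bob (score=82) -> YES
  Dave (score=81) -> YES
  Frank (score=96) -> YES
  Chen (score=87) -> YES


ANSWER: Bob, Dave, Frank, Chen


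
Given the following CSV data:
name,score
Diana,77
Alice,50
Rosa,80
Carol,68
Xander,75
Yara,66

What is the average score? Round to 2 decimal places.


Scores: 77, 50, 80, 68, 75, 66
Sum = 416
Count = 6
Average = 416 / 6 = 69.33

ANSWER: 69.33


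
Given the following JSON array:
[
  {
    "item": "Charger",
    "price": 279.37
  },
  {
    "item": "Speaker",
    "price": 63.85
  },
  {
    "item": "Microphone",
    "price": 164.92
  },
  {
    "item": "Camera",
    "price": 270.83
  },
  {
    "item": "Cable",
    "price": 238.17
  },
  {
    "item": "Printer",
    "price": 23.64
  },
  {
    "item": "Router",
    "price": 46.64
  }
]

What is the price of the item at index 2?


Array index 2 -> Microphone
price = 164.92

ANSWER: 164.92


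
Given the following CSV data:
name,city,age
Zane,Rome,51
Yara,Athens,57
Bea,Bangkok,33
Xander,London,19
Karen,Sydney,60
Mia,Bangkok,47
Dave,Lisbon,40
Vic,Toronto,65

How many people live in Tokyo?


Scanning city column for 'Tokyo':
Total matches: 0

ANSWER: 0


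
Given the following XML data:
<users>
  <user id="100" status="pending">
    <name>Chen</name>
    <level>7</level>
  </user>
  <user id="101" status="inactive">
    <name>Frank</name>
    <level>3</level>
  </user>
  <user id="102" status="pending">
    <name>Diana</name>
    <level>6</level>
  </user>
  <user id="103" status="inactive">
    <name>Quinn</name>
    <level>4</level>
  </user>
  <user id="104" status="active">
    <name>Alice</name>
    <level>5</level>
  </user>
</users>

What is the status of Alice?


Finding user with name = Alice
user id="104" status="active"

ANSWER: active


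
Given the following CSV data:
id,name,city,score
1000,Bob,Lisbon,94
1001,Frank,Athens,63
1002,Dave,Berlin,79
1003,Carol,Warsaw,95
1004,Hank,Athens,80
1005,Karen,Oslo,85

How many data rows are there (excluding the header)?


Counting rows (excluding header):
Header: id,name,city,score
Data rows: 6

ANSWER: 6


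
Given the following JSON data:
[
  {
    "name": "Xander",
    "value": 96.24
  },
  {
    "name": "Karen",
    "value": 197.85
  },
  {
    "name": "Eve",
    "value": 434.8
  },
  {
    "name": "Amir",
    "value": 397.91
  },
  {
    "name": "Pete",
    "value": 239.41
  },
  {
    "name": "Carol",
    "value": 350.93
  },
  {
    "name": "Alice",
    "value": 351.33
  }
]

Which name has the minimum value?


Comparing values:
  Xander: 96.24
  Karen: 197.85
  Eve: 434.8
  Amir: 397.91
  Pete: 239.41
  Carol: 350.93
  Alice: 351.33
Minimum: Xander (96.24)

ANSWER: Xander


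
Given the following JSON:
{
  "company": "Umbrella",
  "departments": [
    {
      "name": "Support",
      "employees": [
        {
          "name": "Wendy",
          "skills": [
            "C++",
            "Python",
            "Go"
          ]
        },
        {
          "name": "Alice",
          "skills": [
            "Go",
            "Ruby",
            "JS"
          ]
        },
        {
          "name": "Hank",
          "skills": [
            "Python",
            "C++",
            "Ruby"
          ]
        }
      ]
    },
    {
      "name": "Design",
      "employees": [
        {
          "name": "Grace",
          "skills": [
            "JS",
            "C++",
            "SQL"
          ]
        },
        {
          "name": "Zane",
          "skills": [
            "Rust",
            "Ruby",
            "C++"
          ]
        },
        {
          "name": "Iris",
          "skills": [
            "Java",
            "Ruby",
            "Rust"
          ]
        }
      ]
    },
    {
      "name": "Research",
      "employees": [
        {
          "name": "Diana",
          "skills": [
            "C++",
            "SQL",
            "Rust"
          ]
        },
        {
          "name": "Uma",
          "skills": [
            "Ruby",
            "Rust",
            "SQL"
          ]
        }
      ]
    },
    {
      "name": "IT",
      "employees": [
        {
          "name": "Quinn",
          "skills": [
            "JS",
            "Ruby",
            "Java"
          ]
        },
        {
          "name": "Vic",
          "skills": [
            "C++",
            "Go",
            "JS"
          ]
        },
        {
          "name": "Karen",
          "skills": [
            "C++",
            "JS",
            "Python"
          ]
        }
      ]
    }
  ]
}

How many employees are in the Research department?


Path: departments[2].employees
Count: 2

ANSWER: 2


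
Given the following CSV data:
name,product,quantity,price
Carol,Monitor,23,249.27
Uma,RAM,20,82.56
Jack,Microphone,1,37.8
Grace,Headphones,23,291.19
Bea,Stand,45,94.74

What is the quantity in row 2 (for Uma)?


Row 2: Uma
Column 'quantity' = 20

ANSWER: 20


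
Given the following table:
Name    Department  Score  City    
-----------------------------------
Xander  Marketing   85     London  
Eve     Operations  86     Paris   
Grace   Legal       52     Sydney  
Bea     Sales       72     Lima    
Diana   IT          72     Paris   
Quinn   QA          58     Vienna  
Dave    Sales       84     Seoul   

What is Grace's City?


Row 3: Grace
City = Sydney

ANSWER: Sydney


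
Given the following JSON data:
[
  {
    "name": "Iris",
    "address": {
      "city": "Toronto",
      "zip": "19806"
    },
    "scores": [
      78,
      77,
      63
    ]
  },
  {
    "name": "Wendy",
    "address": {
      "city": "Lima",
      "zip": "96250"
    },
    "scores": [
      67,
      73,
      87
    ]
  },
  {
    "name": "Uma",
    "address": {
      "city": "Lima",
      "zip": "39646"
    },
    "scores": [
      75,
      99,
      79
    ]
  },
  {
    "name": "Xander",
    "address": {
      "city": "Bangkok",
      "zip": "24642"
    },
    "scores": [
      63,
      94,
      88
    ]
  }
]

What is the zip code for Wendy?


Path: records[1].address.zip
Value: 96250

ANSWER: 96250


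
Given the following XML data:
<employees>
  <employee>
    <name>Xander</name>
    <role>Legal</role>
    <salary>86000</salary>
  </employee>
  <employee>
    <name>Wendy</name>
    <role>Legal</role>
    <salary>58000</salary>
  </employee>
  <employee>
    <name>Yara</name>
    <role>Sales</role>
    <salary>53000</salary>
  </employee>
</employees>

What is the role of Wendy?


Searching for <employee> with <name>Wendy</name>
Found at position 2
<role>Legal</role>

ANSWER: Legal


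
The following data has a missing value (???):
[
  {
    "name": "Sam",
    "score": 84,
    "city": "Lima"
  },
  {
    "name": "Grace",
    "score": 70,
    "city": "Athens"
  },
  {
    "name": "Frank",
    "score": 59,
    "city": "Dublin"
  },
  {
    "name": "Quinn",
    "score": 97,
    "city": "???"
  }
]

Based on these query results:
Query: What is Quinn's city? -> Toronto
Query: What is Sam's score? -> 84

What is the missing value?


The missing value is Quinn's city
From query: Quinn's city = Toronto

ANSWER: Toronto


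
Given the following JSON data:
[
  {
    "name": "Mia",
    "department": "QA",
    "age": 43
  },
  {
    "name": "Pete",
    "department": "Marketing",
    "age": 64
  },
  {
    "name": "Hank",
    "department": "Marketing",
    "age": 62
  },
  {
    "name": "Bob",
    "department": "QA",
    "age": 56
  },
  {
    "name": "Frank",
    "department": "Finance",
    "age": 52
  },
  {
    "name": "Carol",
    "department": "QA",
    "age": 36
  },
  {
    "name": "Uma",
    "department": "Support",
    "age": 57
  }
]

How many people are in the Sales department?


Scanning records for department = Sales
  No matches found
Count: 0

ANSWER: 0


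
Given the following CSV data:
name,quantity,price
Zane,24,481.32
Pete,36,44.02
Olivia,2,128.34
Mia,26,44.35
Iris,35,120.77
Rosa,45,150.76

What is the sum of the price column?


Values in 'price' column:
  Row 1: 481.32
  Row 2: 44.02
  Row 3: 128.34
  Row 4: 44.35
  Row 5: 120.77
  Row 6: 150.76
Sum = 481.32 + 44.02 + 128.34 + 44.35 + 120.77 + 150.76 = 969.56

ANSWER: 969.56


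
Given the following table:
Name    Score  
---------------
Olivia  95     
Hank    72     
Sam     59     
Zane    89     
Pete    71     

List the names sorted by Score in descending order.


Sorting by Score (descending):
  Olivia: 95
  Zane: 89
  Hank: 72
  Pete: 71
  Sam: 59


ANSWER: Olivia, Zane, Hank, Pete, Sam


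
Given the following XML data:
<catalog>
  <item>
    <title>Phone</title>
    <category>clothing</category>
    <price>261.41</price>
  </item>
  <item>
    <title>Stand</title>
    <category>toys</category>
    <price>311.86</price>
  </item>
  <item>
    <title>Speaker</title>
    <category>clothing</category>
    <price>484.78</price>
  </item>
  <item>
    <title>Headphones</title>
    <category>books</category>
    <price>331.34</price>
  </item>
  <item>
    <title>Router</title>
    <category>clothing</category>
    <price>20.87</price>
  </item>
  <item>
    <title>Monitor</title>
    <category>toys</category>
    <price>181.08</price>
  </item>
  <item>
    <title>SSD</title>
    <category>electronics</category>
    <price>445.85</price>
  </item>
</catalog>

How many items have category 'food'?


Scanning <item> elements for <category>food</category>:
Count: 0

ANSWER: 0


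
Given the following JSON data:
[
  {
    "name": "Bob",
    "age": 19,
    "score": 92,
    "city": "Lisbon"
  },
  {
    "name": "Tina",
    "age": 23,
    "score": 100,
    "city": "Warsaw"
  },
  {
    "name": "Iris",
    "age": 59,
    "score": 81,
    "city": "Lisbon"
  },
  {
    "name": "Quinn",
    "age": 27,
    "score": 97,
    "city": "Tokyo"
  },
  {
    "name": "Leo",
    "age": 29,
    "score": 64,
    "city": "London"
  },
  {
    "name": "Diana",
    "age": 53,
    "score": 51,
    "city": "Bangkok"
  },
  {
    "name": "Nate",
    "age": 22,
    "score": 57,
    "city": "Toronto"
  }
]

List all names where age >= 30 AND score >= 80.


Checking both conditions:
  Bob (age=19, score=92) -> no
  Tina (age=23, score=100) -> no
  Iris (age=59, score=81) -> YES
  Quinn (age=27, score=97) -> no
  Leo (age=29, score=64) -> no
  Diana (age=53, score=51) -> no
  Nate (age=22, score=57) -> no


ANSWER: Iris


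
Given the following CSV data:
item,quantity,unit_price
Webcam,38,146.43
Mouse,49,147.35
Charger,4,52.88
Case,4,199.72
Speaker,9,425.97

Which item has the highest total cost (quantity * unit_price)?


Computing row totals:
  Webcam: 5564.34
  Mouse: 7220.15
  Charger: 211.52
  Case: 798.88
  Speaker: 3833.73
Maximum: Mouse (7220.15)

ANSWER: Mouse


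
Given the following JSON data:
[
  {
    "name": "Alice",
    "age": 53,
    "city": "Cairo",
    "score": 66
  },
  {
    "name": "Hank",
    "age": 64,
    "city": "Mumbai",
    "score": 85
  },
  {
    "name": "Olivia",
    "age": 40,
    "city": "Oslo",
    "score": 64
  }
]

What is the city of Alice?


Looking up record where name = Alice
Record index: 0
Field 'city' = Cairo

ANSWER: Cairo


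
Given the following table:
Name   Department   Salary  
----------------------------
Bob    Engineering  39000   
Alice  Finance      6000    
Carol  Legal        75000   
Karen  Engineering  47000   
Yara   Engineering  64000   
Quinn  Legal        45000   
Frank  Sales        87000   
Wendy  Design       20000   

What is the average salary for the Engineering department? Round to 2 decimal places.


Engineering department members:
  Bob: 39000
  Karen: 47000
  Yara: 64000
Sum = 150000
Count = 3
Average = 150000 / 3 = 50000.00

ANSWER: 50000.00


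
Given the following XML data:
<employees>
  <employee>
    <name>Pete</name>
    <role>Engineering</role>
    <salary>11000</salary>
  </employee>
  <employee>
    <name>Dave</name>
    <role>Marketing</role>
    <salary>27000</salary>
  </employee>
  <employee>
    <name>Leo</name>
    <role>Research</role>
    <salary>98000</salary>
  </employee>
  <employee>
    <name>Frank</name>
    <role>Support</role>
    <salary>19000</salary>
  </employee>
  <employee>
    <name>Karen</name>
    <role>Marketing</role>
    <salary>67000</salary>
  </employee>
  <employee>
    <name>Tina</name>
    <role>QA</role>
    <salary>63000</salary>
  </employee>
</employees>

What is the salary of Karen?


Searching for <employee> with <name>Karen</name>
Found at position 5
<salary>67000</salary>

ANSWER: 67000


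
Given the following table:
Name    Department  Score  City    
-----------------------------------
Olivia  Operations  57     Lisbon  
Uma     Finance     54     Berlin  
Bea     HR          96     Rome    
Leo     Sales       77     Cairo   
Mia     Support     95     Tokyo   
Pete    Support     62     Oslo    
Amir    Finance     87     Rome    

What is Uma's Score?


Row 2: Uma
Score = 54

ANSWER: 54


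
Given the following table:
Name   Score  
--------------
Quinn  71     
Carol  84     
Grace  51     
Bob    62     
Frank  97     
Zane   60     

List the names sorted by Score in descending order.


Sorting by Score (descending):
  Frank: 97
  Carol: 84
  Quinn: 71
  Bob: 62
  Zane: 60
  Grace: 51


ANSWER: Frank, Carol, Quinn, Bob, Zane, Grace


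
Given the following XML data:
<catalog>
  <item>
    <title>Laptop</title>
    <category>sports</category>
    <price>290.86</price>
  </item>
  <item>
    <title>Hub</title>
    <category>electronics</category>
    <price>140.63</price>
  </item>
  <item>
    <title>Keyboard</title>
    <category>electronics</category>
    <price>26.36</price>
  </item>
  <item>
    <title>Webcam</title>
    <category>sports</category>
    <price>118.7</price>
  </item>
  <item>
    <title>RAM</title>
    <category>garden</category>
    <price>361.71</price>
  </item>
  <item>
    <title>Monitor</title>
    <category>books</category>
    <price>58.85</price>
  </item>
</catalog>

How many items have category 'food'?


Scanning <item> elements for <category>food</category>:
Count: 0

ANSWER: 0


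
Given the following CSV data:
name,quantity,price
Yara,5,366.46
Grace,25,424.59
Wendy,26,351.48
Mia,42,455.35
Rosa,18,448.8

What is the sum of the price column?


Values in 'price' column:
  Row 1: 366.46
  Row 2: 424.59
  Row 3: 351.48
  Row 4: 455.35
  Row 5: 448.8
Sum = 366.46 + 424.59 + 351.48 + 455.35 + 448.8 = 2046.68

ANSWER: 2046.68


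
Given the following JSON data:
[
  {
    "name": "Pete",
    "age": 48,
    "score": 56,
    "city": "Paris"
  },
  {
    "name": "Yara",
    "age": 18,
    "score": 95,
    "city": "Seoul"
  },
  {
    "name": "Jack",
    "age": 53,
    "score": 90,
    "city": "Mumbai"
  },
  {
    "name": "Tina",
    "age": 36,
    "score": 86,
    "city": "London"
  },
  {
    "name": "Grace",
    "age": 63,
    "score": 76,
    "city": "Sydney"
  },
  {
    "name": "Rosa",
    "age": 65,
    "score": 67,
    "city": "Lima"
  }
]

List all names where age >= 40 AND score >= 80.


Checking both conditions:
  Pete (age=48, score=56) -> no
  Yara (age=18, score=95) -> no
  Jack (age=53, score=90) -> YES
  Tina (age=36, score=86) -> no
  Grace (age=63, score=76) -> no
  Rosa (age=65, score=67) -> no


ANSWER: Jack


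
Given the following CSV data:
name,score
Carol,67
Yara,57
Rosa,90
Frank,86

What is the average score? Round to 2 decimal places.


Scores: 67, 57, 90, 86
Sum = 300
Count = 4
Average = 300 / 4 = 75.00

ANSWER: 75.00


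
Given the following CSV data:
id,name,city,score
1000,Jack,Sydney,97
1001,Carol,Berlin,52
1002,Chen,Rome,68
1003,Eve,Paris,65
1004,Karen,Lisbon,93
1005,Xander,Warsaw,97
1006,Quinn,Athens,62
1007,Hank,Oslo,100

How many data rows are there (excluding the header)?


Counting rows (excluding header):
Header: id,name,city,score
Data rows: 8

ANSWER: 8


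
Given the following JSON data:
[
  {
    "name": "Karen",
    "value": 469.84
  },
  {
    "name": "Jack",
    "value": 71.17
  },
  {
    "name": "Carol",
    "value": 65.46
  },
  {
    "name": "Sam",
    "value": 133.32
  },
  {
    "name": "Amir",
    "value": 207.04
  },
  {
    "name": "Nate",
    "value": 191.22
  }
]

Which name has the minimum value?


Comparing values:
  Karen: 469.84
  Jack: 71.17
  Carol: 65.46
  Sam: 133.32
  Amir: 207.04
  Nate: 191.22
Minimum: Carol (65.46)

ANSWER: Carol


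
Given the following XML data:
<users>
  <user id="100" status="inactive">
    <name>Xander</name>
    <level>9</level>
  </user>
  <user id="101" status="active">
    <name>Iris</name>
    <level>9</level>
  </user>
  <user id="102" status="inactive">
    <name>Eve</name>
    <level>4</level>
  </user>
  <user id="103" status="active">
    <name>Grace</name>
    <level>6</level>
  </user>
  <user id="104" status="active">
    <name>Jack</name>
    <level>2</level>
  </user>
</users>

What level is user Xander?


Finding user: Xander
<level>9</level>

ANSWER: 9
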